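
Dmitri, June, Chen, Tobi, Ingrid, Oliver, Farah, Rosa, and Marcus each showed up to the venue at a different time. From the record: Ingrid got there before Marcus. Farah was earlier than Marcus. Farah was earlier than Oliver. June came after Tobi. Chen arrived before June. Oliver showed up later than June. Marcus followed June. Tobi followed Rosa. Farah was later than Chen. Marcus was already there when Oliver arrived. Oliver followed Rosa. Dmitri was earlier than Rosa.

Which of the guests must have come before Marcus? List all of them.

Directly stated before Marcus: Farah, Ingrid, and June.
Chen reaches Marcus via Chen → June → Marcus.
Dmitri reaches Marcus via Dmitri → Rosa → Tobi → June → Marcus.
Rosa reaches Marcus via Rosa → Tobi → June → Marcus.
Likewise Tobi reaches Marcus by chaining the stated constraints.

Chen, Dmitri, Farah, Ingrid, June, Rosa, Tobi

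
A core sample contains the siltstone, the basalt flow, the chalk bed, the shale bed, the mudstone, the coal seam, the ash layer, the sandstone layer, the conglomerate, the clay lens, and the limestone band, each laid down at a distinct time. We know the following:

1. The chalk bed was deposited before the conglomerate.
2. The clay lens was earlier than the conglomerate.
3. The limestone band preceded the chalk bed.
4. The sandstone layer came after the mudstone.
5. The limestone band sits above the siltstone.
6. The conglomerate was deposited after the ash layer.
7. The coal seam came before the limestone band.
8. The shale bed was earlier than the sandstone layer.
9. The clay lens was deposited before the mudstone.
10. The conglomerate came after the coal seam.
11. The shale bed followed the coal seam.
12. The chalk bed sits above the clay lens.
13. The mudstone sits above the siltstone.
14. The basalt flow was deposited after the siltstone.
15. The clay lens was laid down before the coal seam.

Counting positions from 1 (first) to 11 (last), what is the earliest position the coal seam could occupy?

The clay lens must come before the coal seam — 1 forced predecessor.
Nothing else is forced ahead of the coal seam, so its earliest slot is position 1 + 1 = 2.

2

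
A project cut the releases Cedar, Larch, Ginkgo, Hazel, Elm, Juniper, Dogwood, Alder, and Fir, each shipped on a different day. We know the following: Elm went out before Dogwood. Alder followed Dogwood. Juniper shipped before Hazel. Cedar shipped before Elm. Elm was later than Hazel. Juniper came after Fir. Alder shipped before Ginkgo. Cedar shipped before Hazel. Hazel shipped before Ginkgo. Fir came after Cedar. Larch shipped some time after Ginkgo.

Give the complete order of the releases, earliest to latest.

Cedar, Fir, Juniper, Hazel, Elm, Dogwood, Alder, Ginkgo, Larch

The constraints fix every adjacent pair, so only one ordering works:
Cedar → Fir → Juniper → Hazel → Elm → Dogwood → Alder → Ginkgo → Larch.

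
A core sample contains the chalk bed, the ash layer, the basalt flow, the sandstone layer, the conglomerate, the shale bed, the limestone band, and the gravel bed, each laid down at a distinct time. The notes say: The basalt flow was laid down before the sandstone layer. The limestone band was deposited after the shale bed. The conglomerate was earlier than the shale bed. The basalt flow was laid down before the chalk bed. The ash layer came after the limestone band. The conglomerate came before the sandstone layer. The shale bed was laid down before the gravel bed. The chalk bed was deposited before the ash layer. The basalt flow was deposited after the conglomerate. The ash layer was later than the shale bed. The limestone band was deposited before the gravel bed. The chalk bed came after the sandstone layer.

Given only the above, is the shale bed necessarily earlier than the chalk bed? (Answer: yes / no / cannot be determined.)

cannot be determined

No chain of stated constraints runs from the shale bed to the chalk bed, and none runs from the chalk bed to the shale bed either.
So the relative order of the shale bed and the chalk bed is not fixed by the given facts.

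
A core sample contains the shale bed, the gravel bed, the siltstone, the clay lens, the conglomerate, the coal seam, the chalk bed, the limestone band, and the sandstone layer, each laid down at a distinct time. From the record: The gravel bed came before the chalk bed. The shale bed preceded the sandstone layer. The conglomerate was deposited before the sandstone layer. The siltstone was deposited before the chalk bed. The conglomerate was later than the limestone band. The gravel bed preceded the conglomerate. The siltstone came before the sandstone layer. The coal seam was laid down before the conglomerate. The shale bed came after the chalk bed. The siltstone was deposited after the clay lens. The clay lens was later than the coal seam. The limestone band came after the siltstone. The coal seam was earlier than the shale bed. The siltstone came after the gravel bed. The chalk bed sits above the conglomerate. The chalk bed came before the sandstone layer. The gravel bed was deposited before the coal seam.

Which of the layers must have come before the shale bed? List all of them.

Directly stated before the shale bed: the chalk bed and the coal seam.
The clay lens reaches the shale bed via the clay lens → the siltstone → the chalk bed → the shale bed.
The conglomerate reaches the shale bed via the conglomerate → the chalk bed → the shale bed.
The gravel bed reaches the shale bed via the gravel bed → the coal seam → the shale bed.
Likewise the limestone band and the siltstone each reach the shale bed by chaining the stated constraints.
No chain forces the sandstone layer ahead of the shale bed.

the chalk bed, the clay lens, the coal seam, the conglomerate, the gravel bed, the limestone band, the siltstone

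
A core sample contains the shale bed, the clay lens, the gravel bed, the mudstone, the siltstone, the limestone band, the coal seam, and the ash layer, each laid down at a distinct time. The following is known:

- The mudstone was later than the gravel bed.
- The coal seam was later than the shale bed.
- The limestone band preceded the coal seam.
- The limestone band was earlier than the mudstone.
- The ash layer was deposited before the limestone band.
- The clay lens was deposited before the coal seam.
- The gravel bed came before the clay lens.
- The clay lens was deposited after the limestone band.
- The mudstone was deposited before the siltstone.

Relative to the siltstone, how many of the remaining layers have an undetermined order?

Forced before the siltstone: the ash layer, the gravel bed, the limestone band, and the mudstone.
That leaves the clay lens, the coal seam, and the shale bed with no forced order relative to the siltstone — 3.

3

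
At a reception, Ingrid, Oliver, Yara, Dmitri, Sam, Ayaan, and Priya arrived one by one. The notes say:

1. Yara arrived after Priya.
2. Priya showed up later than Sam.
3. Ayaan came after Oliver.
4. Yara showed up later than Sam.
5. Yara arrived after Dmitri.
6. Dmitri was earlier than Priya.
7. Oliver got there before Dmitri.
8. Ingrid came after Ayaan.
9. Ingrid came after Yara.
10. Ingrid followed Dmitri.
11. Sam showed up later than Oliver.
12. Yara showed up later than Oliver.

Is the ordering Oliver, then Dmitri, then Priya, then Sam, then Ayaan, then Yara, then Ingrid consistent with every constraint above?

The constraints require Sam before Priya, but in the proposed sequence Priya appears ahead of Sam. That one violation is enough.

no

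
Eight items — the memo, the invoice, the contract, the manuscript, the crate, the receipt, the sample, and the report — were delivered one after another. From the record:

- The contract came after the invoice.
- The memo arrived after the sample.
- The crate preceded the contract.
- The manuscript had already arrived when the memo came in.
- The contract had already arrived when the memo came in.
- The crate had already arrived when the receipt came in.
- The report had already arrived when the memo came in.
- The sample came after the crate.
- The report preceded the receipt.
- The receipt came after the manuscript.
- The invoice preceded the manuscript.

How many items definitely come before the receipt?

Directly stated before the receipt: the crate, the manuscript, and the report.
The invoice reaches the receipt via the invoice → the manuscript → the receipt.
That's the crate, the invoice, the manuscript, and the report — 4 in all.

4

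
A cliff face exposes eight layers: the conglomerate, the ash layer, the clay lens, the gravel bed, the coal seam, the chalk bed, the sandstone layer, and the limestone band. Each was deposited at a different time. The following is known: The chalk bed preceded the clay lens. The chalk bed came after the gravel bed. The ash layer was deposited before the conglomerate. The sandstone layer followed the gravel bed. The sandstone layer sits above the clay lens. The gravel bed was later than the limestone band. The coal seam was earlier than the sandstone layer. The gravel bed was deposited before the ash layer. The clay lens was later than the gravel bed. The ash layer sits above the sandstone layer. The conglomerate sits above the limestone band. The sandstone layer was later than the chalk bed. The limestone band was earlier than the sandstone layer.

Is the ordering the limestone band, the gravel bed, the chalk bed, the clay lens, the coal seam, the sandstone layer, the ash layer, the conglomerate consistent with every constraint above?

Check each stated constraint against the proposed order — e.g. the limestone band is ahead of the sandstone layer; the limestone band is ahead of the conglomerate. Every pair is in the required order; nothing is violated.

yes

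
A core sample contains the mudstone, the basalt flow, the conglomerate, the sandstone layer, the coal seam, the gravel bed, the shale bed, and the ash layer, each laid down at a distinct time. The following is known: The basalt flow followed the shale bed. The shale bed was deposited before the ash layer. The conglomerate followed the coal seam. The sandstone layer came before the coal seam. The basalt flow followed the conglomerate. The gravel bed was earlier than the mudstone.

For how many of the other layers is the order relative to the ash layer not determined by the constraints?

Forced before the ash layer: the shale bed.
That leaves the basalt flow, the coal seam, the conglomerate, the gravel bed, the mudstone, and the sandstone layer with no forced order relative to the ash layer — 6.

6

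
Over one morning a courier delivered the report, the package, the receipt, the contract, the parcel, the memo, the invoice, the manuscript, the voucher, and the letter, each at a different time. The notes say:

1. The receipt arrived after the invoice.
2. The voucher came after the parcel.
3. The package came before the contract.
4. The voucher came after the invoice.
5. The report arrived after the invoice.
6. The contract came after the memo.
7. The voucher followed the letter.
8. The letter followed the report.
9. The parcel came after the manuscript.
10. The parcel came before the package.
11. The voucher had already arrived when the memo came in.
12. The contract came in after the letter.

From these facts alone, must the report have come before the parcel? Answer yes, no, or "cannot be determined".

No chain of stated constraints runs from the report to the parcel, and none runs from the parcel to the report either.
So the relative order of the report and the parcel is not fixed by the given facts.

cannot be determined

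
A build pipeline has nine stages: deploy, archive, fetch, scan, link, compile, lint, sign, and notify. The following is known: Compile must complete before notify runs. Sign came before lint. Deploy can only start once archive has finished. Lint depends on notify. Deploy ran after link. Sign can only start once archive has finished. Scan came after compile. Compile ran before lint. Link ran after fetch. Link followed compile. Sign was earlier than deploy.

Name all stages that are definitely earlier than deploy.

archive, compile, fetch, link, sign

Directly stated before deploy: archive, link, and sign.
Compile reaches deploy via compile → link → deploy.
Fetch reaches deploy via fetch → link → deploy.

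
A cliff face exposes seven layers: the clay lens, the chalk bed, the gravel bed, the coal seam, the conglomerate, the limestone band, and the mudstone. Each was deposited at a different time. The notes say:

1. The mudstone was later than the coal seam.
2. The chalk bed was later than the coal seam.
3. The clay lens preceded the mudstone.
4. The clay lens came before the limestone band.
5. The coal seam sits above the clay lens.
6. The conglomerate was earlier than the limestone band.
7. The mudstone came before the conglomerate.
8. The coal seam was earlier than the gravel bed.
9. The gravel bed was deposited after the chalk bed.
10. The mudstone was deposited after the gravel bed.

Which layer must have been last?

Every other layer has a chain of constraints placing it before the limestone band, so the limestone band is last.

the limestone band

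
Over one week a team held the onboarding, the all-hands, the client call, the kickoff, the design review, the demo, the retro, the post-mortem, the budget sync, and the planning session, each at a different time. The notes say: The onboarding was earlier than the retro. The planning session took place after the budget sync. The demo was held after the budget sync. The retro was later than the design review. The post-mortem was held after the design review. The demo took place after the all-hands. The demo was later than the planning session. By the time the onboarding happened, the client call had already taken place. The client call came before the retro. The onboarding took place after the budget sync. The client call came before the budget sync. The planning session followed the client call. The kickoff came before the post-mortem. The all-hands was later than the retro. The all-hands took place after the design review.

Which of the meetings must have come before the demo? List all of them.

the all-hands, the budget sync, the client call, the design review, the onboarding, the planning session, the retro

Directly stated before the demo: the all-hands, the budget sync, and the planning session.
The client call reaches the demo via the client call → the budget sync → the demo.
The design review reaches the demo via the design review → the all-hands → the demo.
The onboarding reaches the demo via the onboarding → the retro → the all-hands → the demo.
Likewise the retro reaches the demo by chaining the stated constraints.
No chain forces the post-mortem (or any of the others) ahead of the demo.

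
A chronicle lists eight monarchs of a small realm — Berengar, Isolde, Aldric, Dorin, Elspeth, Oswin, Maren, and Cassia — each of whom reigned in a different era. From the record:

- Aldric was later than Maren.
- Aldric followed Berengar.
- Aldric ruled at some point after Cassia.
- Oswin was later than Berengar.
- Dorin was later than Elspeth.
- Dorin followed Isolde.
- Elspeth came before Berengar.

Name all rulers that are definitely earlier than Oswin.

Berengar, Elspeth

Directly stated before Oswin: Berengar.
Elspeth reaches Oswin via Elspeth → Berengar → Oswin.
No chain forces Cassia (or any of the others) ahead of Oswin.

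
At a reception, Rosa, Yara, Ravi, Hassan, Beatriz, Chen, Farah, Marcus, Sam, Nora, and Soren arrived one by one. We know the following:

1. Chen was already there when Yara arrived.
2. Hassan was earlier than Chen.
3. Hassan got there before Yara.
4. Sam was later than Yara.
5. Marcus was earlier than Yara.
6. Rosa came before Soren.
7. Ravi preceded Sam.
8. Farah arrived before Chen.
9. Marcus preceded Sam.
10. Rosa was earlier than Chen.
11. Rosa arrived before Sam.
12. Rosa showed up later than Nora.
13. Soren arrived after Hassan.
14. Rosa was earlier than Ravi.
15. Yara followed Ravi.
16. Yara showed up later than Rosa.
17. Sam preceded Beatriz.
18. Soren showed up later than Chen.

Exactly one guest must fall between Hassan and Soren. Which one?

Tracing the constraints gives Hassan → Chen → Soren, so Chen sits after Hassan and before Soren.
No other guest is forced both after Hassan and before Soren.

Chen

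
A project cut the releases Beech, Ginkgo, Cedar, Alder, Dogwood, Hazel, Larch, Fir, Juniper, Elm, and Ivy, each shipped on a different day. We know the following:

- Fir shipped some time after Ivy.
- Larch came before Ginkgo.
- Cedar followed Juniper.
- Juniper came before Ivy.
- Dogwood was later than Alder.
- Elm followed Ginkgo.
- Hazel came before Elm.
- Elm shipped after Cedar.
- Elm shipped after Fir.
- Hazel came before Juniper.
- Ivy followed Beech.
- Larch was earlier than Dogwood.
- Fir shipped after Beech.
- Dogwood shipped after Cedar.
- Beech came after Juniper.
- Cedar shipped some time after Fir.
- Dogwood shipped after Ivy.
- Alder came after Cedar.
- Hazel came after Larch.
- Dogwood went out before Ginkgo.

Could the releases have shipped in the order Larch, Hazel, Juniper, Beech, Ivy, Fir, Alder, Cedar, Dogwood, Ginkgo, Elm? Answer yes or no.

no

The constraints require Cedar before Alder, but in the proposed sequence Alder appears ahead of Cedar. That one violation is enough.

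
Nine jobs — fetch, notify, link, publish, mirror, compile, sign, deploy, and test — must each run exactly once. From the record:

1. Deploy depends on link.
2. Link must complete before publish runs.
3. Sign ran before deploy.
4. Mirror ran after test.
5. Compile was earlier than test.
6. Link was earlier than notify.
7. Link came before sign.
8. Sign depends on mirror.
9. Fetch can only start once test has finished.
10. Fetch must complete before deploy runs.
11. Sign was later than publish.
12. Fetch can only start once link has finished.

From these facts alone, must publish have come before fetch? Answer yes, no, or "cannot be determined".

No chain of stated constraints runs from publish to fetch, and none runs from fetch to publish either.
So the relative order of publish and fetch is not fixed by the given facts.

cannot be determined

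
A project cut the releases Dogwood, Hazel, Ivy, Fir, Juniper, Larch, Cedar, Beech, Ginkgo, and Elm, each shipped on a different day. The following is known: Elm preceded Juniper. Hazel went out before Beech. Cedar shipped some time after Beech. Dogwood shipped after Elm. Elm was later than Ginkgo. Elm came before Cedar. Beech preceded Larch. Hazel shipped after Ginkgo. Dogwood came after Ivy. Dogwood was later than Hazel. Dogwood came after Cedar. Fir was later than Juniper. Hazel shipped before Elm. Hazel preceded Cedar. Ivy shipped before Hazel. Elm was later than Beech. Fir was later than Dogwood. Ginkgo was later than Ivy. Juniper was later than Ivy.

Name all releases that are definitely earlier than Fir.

Directly stated before Fir: Dogwood and Juniper.
Beech reaches Fir via Beech → Elm → Juniper → Fir.
Cedar reaches Fir via Cedar → Dogwood → Fir.
Elm reaches Fir via Elm → Juniper → Fir.
Likewise Ginkgo, Hazel, and Ivy each reach Fir by chaining the stated constraints.

Beech, Cedar, Dogwood, Elm, Ginkgo, Hazel, Ivy, Juniper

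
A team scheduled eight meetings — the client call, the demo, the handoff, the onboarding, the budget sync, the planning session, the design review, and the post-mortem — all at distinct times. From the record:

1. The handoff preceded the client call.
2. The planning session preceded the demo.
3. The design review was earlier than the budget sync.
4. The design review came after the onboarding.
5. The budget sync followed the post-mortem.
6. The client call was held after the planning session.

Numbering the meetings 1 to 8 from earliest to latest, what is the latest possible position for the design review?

7

The design review must come before the budget sync — 1 meeting forced after it.
Everything else can be placed before the design review in some valid order, so the design review can sit as late as position 8 − 1 = 7.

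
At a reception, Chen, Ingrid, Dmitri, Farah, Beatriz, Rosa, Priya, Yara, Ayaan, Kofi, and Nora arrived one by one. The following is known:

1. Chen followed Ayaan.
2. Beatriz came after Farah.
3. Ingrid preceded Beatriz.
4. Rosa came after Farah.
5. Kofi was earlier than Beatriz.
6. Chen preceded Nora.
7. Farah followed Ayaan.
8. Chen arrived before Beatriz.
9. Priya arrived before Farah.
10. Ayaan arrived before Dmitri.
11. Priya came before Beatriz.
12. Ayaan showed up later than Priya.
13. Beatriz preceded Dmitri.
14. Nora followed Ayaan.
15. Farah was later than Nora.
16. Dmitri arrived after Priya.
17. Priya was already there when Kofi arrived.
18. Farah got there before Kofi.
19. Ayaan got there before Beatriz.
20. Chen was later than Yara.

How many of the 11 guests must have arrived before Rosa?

Directly stated before Rosa: Farah.
Ayaan reaches Rosa via Ayaan → Farah → Rosa.
Chen reaches Rosa via Chen → Nora → Farah → Rosa.
Nora reaches Rosa via Nora → Farah → Rosa.
Likewise Priya and Yara each reach Rosa by chaining the stated constraints.
No chain forces Ingrid (or any of the others) ahead of Rosa.
That's Ayaan, Chen, Farah, Nora, Priya, and Yara — 6 in all.

6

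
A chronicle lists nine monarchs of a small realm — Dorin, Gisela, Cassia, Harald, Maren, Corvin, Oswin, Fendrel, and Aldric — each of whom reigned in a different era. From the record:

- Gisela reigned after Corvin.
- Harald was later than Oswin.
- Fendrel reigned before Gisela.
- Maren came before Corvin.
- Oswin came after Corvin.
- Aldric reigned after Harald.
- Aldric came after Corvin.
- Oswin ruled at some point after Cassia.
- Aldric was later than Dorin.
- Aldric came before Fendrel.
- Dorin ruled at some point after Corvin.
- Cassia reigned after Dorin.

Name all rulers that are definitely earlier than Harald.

Directly stated before Harald: Oswin.
Cassia reaches Harald via Cassia → Oswin → Harald.
Corvin reaches Harald via Corvin → Oswin → Harald.
Dorin reaches Harald via Dorin → Cassia → Oswin → Harald.
Likewise Maren reaches Harald by chaining the stated constraints.
No chain forces Aldric (or any of the others) ahead of Harald.

Cassia, Corvin, Dorin, Maren, Oswin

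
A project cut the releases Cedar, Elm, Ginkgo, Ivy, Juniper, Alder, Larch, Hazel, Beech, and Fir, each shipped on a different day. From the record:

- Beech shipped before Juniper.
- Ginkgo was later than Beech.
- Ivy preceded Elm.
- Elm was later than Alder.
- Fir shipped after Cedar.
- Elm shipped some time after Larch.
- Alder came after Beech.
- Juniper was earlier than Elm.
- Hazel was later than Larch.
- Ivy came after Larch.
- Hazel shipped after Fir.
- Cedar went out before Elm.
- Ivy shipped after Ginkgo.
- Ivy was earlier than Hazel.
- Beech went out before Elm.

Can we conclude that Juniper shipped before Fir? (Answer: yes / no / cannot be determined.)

No chain of stated constraints runs from Juniper to Fir, and none runs from Fir to Juniper either.
So the relative order of Juniper and Fir is not fixed by the given facts.

cannot be determined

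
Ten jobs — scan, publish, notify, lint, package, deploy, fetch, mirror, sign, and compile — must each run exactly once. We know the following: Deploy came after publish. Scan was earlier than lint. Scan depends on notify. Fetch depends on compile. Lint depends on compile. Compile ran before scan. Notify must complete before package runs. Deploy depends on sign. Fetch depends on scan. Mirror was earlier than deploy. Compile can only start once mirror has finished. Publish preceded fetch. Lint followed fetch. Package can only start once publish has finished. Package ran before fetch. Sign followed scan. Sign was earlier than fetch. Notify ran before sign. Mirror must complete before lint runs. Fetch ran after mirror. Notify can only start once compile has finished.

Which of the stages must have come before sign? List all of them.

compile, mirror, notify, scan

Directly stated before sign: notify and scan.
Compile reaches sign via compile → notify → sign.
Mirror reaches sign via mirror → compile → notify → sign.
No chain forces fetch (or any of the others) ahead of sign.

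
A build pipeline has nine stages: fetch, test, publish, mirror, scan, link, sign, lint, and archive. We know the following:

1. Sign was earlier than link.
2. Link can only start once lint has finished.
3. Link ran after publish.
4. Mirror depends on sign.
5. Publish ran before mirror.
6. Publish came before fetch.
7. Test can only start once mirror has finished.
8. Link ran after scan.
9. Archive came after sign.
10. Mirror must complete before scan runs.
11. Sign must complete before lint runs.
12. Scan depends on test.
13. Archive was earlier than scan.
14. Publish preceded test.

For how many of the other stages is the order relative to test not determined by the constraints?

Forced before test: mirror, publish, and sign; forced after test: link and scan.
That leaves archive, fetch, and lint with no forced order relative to test — 3.

3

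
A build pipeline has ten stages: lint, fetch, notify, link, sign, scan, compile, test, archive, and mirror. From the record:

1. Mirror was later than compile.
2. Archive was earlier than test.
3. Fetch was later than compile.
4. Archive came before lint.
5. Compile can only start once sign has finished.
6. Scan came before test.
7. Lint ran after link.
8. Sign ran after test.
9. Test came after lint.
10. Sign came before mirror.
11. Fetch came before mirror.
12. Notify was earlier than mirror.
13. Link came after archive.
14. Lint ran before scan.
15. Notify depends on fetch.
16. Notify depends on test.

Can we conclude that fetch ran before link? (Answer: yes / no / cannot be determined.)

no

Tracing the constraints gives link → lint → test → sign → compile → fetch, so link must come before fetch.
That means fetch cannot be before link.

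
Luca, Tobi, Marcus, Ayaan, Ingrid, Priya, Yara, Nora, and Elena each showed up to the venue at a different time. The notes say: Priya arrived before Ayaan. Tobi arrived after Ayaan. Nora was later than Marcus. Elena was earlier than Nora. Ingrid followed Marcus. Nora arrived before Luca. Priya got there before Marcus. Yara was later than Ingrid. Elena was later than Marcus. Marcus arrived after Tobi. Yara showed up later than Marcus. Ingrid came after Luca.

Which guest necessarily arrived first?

Priya

Priya has a chain of constraints placing them before every other guest, so Priya must be first.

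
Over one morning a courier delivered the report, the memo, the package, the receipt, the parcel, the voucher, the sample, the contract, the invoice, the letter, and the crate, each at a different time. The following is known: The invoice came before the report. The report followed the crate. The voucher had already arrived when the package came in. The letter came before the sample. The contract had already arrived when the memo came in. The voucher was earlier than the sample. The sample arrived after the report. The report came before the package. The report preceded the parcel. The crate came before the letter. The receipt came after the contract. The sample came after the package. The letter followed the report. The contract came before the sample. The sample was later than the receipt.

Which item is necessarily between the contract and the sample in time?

Tracing the constraints gives the contract → the receipt → the sample, so the receipt sits after the contract and before the sample.
No other item is forced both after the contract and before the sample.

the receipt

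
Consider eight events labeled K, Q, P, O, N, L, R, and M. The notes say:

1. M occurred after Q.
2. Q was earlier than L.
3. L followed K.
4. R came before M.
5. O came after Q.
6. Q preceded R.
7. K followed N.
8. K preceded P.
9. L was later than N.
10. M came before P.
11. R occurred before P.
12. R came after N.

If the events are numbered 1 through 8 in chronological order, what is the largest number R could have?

6

R must come before M and P — 2 events forced after it.
Everything else can be placed before R in some valid order, so R can sit as late as position 8 − 2 = 6.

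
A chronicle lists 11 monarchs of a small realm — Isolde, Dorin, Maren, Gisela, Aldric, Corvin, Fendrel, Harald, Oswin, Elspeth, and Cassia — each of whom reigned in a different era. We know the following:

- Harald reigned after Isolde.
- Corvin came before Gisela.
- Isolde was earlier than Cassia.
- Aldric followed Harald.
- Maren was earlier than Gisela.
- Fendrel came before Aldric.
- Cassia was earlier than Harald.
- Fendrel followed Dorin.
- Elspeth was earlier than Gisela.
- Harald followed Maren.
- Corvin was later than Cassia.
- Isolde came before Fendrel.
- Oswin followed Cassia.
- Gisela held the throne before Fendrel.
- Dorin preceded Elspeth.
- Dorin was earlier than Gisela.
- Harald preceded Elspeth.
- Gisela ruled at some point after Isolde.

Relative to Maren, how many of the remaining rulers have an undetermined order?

Forced after Maren: Aldric, Elspeth, Fendrel, Gisela, and Harald.
That leaves Cassia, Corvin, Dorin, Isolde, and Oswin with no forced order relative to Maren — 5.

5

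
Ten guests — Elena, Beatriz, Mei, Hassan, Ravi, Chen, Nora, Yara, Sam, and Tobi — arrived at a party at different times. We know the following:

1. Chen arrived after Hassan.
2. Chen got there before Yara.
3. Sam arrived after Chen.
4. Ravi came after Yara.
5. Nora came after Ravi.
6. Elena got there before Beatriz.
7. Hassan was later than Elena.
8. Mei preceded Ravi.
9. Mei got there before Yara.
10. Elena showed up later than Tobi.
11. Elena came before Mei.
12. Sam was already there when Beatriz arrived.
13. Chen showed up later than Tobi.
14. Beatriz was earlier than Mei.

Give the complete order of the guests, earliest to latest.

Tobi, Elena, Hassan, Chen, Sam, Beatriz, Mei, Yara, Ravi, Nora

The constraints fix every adjacent pair, so only one ordering works:
Tobi → Elena → Hassan → Chen → Sam → Beatriz → Mei → Yara → Ravi → Nora.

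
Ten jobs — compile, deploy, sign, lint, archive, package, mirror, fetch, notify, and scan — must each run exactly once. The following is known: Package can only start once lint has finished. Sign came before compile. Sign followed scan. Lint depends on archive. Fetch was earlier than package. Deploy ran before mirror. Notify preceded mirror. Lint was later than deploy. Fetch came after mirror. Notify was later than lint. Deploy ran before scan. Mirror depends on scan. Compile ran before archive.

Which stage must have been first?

Deploy has a chain of constraints placing it before every other stage, so deploy must be first.

deploy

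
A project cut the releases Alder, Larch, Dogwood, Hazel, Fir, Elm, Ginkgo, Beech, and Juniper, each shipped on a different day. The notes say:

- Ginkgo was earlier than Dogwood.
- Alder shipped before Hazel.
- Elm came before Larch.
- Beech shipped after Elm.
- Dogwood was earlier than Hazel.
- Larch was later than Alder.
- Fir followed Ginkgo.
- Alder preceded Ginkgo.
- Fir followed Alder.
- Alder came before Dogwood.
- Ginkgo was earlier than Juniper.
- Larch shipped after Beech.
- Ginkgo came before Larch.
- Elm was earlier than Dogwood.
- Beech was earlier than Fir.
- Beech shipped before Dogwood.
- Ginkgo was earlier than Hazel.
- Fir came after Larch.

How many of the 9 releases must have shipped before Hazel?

5

Directly stated before Hazel: Alder, Dogwood, and Ginkgo.
Beech reaches Hazel via Beech → Dogwood → Hazel.
Elm reaches Hazel via Elm → Dogwood → Hazel.
No chain forces Fir (or any of the others) ahead of Hazel.
That's Alder, Beech, Dogwood, Elm, and Ginkgo — 5 in all.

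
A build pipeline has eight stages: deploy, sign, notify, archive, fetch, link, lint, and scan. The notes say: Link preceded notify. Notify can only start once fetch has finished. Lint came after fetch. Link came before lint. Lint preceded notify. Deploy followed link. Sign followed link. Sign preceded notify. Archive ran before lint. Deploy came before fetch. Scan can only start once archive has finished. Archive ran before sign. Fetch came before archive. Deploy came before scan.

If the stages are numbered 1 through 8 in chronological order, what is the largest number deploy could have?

Deploy must come before archive, fetch, lint, notify, scan, and sign — 6 stages forced after it.
Everything else can be placed before deploy in some valid order, so deploy can sit as late as position 8 − 6 = 2.

2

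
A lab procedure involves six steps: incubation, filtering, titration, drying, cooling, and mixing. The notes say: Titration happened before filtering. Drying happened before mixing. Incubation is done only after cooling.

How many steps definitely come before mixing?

1

Directly stated before mixing: drying.
No chain forces titration (or any of the others) ahead of mixing.
That's drying — 1 in all.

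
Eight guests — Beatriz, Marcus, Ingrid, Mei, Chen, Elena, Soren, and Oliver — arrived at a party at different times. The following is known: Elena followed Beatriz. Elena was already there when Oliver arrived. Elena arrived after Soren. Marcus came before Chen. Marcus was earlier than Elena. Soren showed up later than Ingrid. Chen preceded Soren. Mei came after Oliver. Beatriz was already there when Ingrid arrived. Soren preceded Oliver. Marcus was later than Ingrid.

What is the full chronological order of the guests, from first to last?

The constraints fix every adjacent pair, so only one ordering works:
Beatriz → Ingrid → Marcus → Chen → Soren → Elena → Oliver → Mei.

Beatriz, Ingrid, Marcus, Chen, Soren, Elena, Oliver, Mei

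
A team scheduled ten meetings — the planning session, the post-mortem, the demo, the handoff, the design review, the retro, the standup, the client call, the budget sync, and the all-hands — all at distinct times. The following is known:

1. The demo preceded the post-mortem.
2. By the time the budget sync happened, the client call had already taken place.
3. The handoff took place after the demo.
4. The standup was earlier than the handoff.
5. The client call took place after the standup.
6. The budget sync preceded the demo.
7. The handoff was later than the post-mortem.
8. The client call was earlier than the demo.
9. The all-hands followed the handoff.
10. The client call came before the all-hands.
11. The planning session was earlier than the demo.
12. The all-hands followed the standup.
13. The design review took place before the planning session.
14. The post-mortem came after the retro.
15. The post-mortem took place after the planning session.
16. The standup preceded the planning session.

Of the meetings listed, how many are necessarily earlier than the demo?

5

Directly stated before the demo: the budget sync, the client call, and the planning session.
The design review reaches the demo via the design review → the planning session → the demo.
The standup reaches the demo via the standup → the client call → the demo.
No chain forces the handoff (or any of the others) ahead of the demo.
That's the budget sync, the client call, the design review, the planning session, and the standup — 5 in all.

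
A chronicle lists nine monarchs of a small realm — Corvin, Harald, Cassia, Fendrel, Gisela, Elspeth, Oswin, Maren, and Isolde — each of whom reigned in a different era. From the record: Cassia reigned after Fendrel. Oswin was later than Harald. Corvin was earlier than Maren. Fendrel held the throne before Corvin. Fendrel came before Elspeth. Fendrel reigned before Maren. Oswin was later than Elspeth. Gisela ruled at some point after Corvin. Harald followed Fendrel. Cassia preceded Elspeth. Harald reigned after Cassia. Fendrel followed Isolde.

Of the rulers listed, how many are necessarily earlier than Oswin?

5

Directly stated before Oswin: Elspeth and Harald.
Cassia reaches Oswin via Cassia → Elspeth → Oswin.
Fendrel reaches Oswin via Fendrel → Harald → Oswin.
Isolde reaches Oswin via Isolde → Fendrel → Harald → Oswin.
No chain forces Gisela (or any of the others) ahead of Oswin.
That's Cassia, Elspeth, Fendrel, Harald, and Isolde — 5 in all.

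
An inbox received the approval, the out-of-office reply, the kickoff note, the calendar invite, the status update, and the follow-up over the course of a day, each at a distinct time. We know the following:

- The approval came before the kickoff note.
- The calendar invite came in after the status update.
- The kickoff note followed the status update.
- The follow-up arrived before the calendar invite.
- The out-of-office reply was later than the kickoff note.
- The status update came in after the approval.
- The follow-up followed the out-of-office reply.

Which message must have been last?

the calendar invite

Every other message has a chain of constraints placing it before the calendar invite, so the calendar invite is last.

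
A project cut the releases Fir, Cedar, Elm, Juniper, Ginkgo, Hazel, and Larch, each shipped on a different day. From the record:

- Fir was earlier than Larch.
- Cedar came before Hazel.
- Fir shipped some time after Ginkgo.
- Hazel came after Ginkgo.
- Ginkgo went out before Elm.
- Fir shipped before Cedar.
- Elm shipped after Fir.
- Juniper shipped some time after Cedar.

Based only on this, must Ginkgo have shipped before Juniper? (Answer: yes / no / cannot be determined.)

Chain the constraints: Ginkgo → Fir → Cedar → Juniper. Each link is directly stated, so Ginkgo comes before Juniper.

yes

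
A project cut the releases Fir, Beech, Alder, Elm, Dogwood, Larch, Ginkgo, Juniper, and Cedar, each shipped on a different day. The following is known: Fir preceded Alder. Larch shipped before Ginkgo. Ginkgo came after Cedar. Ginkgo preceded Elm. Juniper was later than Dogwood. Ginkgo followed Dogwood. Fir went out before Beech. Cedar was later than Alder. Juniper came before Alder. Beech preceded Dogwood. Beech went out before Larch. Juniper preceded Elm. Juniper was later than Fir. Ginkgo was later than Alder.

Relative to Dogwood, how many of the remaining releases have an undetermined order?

Forced before Dogwood: Beech and Fir; forced after Dogwood: Alder, Cedar, Elm, Ginkgo, and Juniper.
That leaves Larch with no forced order relative to Dogwood — 1.

1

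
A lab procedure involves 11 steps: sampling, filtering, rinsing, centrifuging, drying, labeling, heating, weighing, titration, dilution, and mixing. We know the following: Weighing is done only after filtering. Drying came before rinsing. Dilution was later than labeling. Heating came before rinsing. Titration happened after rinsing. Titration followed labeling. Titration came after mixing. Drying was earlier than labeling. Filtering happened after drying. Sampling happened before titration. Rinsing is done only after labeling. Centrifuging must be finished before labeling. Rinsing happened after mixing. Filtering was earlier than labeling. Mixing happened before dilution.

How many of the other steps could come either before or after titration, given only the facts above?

Forced before titration: centrifuging, drying, filtering, heating, labeling, mixing, rinsing, and sampling.
That leaves dilution and weighing with no forced order relative to titration — 2.

2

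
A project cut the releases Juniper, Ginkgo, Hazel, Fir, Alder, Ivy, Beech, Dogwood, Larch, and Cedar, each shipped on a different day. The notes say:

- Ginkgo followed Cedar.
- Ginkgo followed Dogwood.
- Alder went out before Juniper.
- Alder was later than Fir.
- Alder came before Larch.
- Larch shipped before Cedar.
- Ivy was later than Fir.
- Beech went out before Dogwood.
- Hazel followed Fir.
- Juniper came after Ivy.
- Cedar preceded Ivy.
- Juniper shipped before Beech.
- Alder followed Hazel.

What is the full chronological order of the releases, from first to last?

The constraints fix every adjacent pair, so only one ordering works:
Fir → Hazel → Alder → Larch → Cedar → Ivy → Juniper → Beech → Dogwood → Ginkgo.

Fir, Hazel, Alder, Larch, Cedar, Ivy, Juniper, Beech, Dogwood, Ginkgo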